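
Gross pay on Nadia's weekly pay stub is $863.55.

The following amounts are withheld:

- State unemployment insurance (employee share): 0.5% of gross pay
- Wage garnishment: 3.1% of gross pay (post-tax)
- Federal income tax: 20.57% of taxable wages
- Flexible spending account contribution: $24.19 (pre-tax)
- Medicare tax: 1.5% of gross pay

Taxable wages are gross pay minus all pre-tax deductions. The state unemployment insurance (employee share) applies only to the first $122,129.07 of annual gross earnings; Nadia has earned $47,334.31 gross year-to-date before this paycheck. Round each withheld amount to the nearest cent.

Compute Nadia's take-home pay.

$622.66

Flexible spending account contribution: $24.19
Taxable wages = $863.55 − $24.19 = $839.36
Federal income tax: $839.36 × 0.2057 = $172.66
State unemployment insurance (employee share): cap not yet reached, full $863.55 is subject → $863.55 × 0.005 = $4.32
Medicare tax: $863.55 × 0.015 = $12.95
Wage garnishment: $863.55 × 0.031 = $26.77
Total deductions = $24.19 + $172.66 + $4.32 + $12.95 + $26.77 = $240.89
Net pay = $863.55 − $240.89 = $622.66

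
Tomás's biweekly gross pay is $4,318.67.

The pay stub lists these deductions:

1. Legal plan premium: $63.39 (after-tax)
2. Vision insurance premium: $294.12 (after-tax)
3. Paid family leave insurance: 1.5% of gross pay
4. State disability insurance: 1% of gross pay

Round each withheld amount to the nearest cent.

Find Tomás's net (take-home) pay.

$3,853.19

State disability insurance: $4,318.67 × 0.01 = $43.19
Paid family leave insurance: $4,318.67 × 0.015 = $64.78
Vision insurance premium: $294.12
Legal plan premium: $63.39
Total deductions = $43.19 + $64.78 + $294.12 + $63.39 = $465.48
Net pay = $4,318.67 − $465.48 = $3,853.19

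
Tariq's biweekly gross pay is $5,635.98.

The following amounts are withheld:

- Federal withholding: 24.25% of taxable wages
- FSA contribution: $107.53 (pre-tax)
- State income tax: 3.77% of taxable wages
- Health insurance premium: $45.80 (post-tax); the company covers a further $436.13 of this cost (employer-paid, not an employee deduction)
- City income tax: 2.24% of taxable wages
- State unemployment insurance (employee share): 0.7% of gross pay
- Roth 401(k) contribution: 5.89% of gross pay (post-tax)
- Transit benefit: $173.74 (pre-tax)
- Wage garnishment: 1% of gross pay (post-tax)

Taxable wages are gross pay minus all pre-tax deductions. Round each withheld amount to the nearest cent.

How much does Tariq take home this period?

$3,260.80

FSA contribution: $107.53
Transit benefit: $173.74
Pre-tax total = $107.53 + $173.74 = $281.27
Taxable wages = $5,635.98 − $281.27 = $5,354.71
City income tax: $5,354.71 × 0.0224 = $119.95
State income tax: $5,354.71 × 0.0377 = $201.87
Federal withholding: $5,354.71 × 0.2425 = $1,298.52
State unemployment insurance (employee share): $5,635.98 × 0.007 = $39.45
Health insurance premium: $45.80
Roth 401(k) contribution: $5,635.98 × 0.0589 = $331.96
Wage garnishment: $5,635.98 × 0.01 = $56.36
(Employer's $436.13 toward health insurance premium is not withheld from the employee.)
Total deductions = $107.53 + $173.74 + $119.95 + $201.87 + $1,298.52 + $39.45 + $45.80 + $331.96 + $56.36 = $2,375.18
Net pay = $5,635.98 − $2,375.18 = $3,260.80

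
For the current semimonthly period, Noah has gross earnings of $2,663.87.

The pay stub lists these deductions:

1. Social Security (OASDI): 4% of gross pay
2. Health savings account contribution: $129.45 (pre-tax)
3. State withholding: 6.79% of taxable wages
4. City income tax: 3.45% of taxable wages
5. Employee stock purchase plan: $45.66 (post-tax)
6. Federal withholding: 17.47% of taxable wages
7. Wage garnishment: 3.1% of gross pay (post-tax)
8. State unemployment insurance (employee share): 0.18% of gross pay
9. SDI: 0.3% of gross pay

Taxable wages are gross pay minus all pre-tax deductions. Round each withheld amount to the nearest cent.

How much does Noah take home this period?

Health savings account contribution: $129.45
Taxable wages = $2,663.87 − $129.45 = $2,534.42
State withholding: $2,534.42 × 0.0679 = $172.09
City income tax: $2,534.42 × 0.0345 = $87.44
Federal withholding: $2,534.42 × 0.1747 = $442.76
Social Security (OASDI): $2,663.87 × 0.04 = $106.55
SDI: $2,663.87 × 0.003 = $7.99
State unemployment insurance (employee share): $2,663.87 × 0.0018 = $4.79
Employee stock purchase plan: $45.66
Wage garnishment: $2,663.87 × 0.031 = $82.58
Total deductions = $129.45 + $172.09 + $87.44 + $442.76 + $106.55 + $7.99 + $4.79 + $45.66 + $82.58 = $1,079.31
Net pay = $2,663.87 − $1,079.31 = $1,584.56

$1,584.56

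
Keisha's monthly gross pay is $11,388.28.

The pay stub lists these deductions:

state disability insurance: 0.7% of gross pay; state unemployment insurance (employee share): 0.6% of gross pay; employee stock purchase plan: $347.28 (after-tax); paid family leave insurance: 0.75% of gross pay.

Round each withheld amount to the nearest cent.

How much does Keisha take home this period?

$10,807.54

State unemployment insurance (employee share): $11,388.28 × 0.006 = $68.33
State disability insurance: $11,388.28 × 0.007 = $79.72
Paid family leave insurance: $11,388.28 × 0.0075 = $85.41
Employee stock purchase plan: $347.28
Total deductions = $68.33 + $79.72 + $85.41 + $347.28 = $580.74
Net pay = $11,388.28 − $580.74 = $10,807.54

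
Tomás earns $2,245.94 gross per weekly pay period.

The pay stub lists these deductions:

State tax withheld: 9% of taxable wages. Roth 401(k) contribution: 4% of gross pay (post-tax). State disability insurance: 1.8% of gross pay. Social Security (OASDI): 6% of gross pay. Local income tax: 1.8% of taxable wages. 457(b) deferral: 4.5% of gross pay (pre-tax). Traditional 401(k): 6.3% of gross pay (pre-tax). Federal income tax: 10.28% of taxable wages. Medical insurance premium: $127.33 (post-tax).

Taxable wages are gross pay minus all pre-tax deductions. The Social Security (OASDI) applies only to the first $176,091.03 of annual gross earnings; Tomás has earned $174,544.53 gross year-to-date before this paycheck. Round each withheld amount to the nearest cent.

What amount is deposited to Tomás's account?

457(b) deferral: $2,245.94 × 0.045 = $101.07
Traditional 401(k): $2,245.94 × 0.063 = $141.49
Pre-tax total = $101.07 + $141.49 = $242.56
Taxable wages = $2,245.94 − $242.56 = $2,003.38
Local income tax: $2,003.38 × 0.018 = $36.06
Federal income tax: $2,003.38 × 0.1028 = $205.95
State tax withheld: $2,003.38 × 0.09 = $180.30
Social Security (OASDI): only $176,091.03 − $174,544.53 = $1,546.50 of this check is subject → $1,546.50 × 0.06 = $92.79
State disability insurance: $2,245.94 × 0.018 = $40.43
Roth 401(k) contribution: $2,245.94 × 0.04 = $89.84
Medical insurance premium: $127.33
Total deductions = $101.07 + $141.49 + $36.06 + $205.95 + $180.30 + $92.79 + $40.43 + $89.84 + $127.33 = $1,015.26
Net pay = $2,245.94 − $1,015.26 = $1,230.68

$1,230.68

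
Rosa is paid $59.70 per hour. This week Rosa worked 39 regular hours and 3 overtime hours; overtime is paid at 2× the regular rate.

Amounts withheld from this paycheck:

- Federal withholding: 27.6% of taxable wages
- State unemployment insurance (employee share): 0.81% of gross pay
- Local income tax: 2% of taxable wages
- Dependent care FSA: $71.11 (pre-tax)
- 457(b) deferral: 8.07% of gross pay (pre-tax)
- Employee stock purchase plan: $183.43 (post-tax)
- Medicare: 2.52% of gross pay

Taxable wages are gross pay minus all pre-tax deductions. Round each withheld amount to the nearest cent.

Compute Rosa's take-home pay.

$1,415.72

Regular pay: 39 × $59.70 = $2,328.30
Overtime pay: 3 × $59.70 × 2 = $358.20
Gross pay = $2,328.30 + $358.20 = $2,686.50
457(b) deferral: $2,686.50 × 0.0807 = $216.80
Dependent care FSA: $71.11
Pre-tax total = $216.80 + $71.11 = $287.91
Taxable wages = $2,686.50 − $287.91 = $2,398.59
Local income tax: $2,398.59 × 0.02 = $47.97
Federal withholding: $2,398.59 × 0.276 = $662.01
Medicare: $2,686.50 × 0.0252 = $67.70
State unemployment insurance (employee share): $2,686.50 × 0.0081 = $21.76
Employee stock purchase plan: $183.43
Total deductions = $216.80 + $71.11 + $47.97 + $662.01 + $67.70 + $21.76 + $183.43 = $1,270.78
Net pay = $2,686.50 − $1,270.78 = $1,415.72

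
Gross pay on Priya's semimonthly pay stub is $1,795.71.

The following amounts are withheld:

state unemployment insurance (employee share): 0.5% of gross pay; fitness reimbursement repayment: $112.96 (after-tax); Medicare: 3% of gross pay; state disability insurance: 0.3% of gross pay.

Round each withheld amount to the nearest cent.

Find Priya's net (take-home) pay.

State disability insurance: $1,795.71 × 0.003 = $5.39
Medicare: $1,795.71 × 0.03 = $53.87
State unemployment insurance (employee share): $1,795.71 × 0.005 = $8.98
Fitness reimbursement repayment: $112.96
Total deductions = $5.39 + $53.87 + $8.98 + $112.96 = $181.20
Net pay = $1,795.71 − $181.20 = $1,614.51

$1,614.51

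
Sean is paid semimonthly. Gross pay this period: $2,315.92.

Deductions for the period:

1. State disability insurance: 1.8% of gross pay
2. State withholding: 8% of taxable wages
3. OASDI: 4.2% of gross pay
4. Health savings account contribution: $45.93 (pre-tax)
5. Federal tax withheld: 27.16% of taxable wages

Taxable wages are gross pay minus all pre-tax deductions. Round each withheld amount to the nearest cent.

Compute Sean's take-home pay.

Health savings account contribution: $45.93
Taxable wages = $2,315.92 − $45.93 = $2,269.99
Federal tax withheld: $2,269.99 × 0.2716 = $616.53
State withholding: $2,269.99 × 0.08 = $181.60
State disability insurance: $2,315.92 × 0.018 = $41.69
OASDI: $2,315.92 × 0.042 = $97.27
Total deductions = $45.93 + $616.53 + $181.60 + $41.69 + $97.27 = $983.02
Net pay = $2,315.92 − $983.02 = $1,332.90

$1,332.90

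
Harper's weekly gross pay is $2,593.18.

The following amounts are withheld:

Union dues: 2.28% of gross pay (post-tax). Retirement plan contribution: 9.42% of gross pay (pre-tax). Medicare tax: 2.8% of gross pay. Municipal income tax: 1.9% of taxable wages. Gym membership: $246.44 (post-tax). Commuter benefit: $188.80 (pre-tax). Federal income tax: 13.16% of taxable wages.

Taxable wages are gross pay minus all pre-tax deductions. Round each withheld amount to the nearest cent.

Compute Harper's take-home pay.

Commuter benefit: $188.80
Retirement plan contribution: $2,593.18 × 0.0942 = $244.28
Pre-tax total = $188.80 + $244.28 = $433.08
Taxable wages = $2,593.18 − $433.08 = $2,160.10
Federal income tax: $2,160.10 × 0.1316 = $284.27
Municipal income tax: $2,160.10 × 0.019 = $41.04
Medicare tax: $2,593.18 × 0.028 = $72.61
Union dues: $2,593.18 × 0.0228 = $59.12
Gym membership: $246.44
Total deductions = $188.80 + $244.28 + $284.27 + $41.04 + $72.61 + $59.12 + $246.44 = $1,136.56
Net pay = $2,593.18 − $1,136.56 = $1,456.62

$1,456.62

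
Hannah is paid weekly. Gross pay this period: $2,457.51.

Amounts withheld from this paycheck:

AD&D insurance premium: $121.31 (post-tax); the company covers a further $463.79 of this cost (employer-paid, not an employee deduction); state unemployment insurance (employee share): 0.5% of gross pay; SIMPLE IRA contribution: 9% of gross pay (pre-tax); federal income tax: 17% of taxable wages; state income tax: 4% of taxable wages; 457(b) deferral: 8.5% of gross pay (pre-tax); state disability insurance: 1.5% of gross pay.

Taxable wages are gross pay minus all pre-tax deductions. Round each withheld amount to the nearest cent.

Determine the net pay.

$1,431.22

SIMPLE IRA contribution: $2,457.51 × 0.09 = $221.18
457(b) deferral: $2,457.51 × 0.085 = $208.89
Pre-tax total = $221.18 + $208.89 = $430.07
Taxable wages = $2,457.51 − $430.07 = $2,027.44
Federal income tax: $2,027.44 × 0.17 = $344.66
State income tax: $2,027.44 × 0.04 = $81.10
State unemployment insurance (employee share): $2,457.51 × 0.005 = $12.29
State disability insurance: $2,457.51 × 0.015 = $36.86
AD&D insurance premium: $121.31
(Employer's $463.79 toward AD&D insurance premium is not withheld from the employee.)
Total deductions = $221.18 + $208.89 + $344.66 + $81.10 + $12.29 + $36.86 + $121.31 = $1,026.29
Net pay = $2,457.51 − $1,026.29 = $1,431.22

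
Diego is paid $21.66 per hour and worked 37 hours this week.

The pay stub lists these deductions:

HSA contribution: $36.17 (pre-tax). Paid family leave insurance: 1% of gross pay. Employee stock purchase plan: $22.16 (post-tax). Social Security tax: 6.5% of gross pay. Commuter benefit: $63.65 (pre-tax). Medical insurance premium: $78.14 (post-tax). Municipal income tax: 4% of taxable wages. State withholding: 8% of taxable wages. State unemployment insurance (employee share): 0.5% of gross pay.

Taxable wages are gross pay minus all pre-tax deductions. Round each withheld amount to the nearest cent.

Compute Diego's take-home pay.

Gross pay: 37 × $21.66 = $801.42
Commuter benefit: $63.65
HSA contribution: $36.17
Pre-tax total = $63.65 + $36.17 = $99.82
Taxable wages = $801.42 − $99.82 = $701.60
State withholding: $701.60 × 0.08 = $56.13
Municipal income tax: $701.60 × 0.04 = $28.06
State unemployment insurance (employee share): $801.42 × 0.005 = $4.01
Paid family leave insurance: $801.42 × 0.01 = $8.01
Social Security tax: $801.42 × 0.065 = $52.09
Medical insurance premium: $78.14
Employee stock purchase plan: $22.16
Total deductions = $63.65 + $36.17 + $56.13 + $28.06 + $4.01 + $8.01 + $52.09 + $78.14 + $22.16 = $348.42
Net pay = $801.42 − $348.42 = $453.00

$453.00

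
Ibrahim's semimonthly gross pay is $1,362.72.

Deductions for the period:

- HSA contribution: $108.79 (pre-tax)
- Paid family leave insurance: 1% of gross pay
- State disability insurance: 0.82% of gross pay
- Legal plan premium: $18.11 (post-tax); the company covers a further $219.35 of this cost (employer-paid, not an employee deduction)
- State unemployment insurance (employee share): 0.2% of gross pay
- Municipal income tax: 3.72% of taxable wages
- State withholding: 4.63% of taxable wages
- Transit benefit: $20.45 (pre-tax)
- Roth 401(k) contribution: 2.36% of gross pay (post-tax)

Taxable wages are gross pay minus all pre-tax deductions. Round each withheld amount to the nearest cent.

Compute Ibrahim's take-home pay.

Transit benefit: $20.45
HSA contribution: $108.79
Pre-tax total = $20.45 + $108.79 = $129.24
Taxable wages = $1,362.72 − $129.24 = $1,233.48
State withholding: $1,233.48 × 0.0463 = $57.11
Municipal income tax: $1,233.48 × 0.0372 = $45.89
State disability insurance: $1,362.72 × 0.0082 = $11.17
Paid family leave insurance: $1,362.72 × 0.01 = $13.63
State unemployment insurance (employee share): $1,362.72 × 0.002 = $2.73
Roth 401(k) contribution: $1,362.72 × 0.0236 = $32.16
Legal plan premium: $18.11
(Employer's $219.35 toward legal plan premium is not withheld from the employee.)
Total deductions = $20.45 + $108.79 + $57.11 + $45.89 + $11.17 + $13.63 + $2.73 + $32.16 + $18.11 = $310.04
Net pay = $1,362.72 − $310.04 = $1,052.68

$1,052.68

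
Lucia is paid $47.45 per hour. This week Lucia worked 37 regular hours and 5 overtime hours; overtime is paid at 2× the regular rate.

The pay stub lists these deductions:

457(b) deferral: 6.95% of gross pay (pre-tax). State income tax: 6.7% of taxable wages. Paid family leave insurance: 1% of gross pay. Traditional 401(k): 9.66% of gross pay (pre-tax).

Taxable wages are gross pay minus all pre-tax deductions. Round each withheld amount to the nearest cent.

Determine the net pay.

$1712.82

Regular pay: 37 × $47.45 = $1755.65
Overtime pay: 5 × $47.45 × 2 = $474.50
Gross pay = $1755.65 + $474.50 = $2230.15
457(b) deferral: $2230.15 × 0.0695 = $155.00
Traditional 401(k): $2230.15 × 0.0966 = $215.43
Pre-tax total = $155.00 + $215.43 = $370.43
Taxable wages = $2230.15 − $370.43 = $1859.72
State income tax: $1859.72 × 0.067 = $124.60
Paid family leave insurance: $2230.15 × 0.01 = $22.30
Total deductions = $155.00 + $215.43 + $124.60 + $22.30 = $517.33
Net pay = $2230.15 − $517.33 = $1712.82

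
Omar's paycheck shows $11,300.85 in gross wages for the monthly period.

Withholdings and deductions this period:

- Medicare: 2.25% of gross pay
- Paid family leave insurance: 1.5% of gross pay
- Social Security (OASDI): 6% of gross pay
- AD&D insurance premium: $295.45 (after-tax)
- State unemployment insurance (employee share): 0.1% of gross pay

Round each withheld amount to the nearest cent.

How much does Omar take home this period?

$9,892.27

Medicare: $11,300.85 × 0.0225 = $254.27
State unemployment insurance (employee share): $11,300.85 × 0.001 = $11.30
Paid family leave insurance: $11,300.85 × 0.015 = $169.51
Social Security (OASDI): $11,300.85 × 0.06 = $678.05
AD&D insurance premium: $295.45
Total deductions = $254.27 + $11.30 + $169.51 + $678.05 + $295.45 = $1,408.58
Net pay = $11,300.85 − $1,408.58 = $9,892.27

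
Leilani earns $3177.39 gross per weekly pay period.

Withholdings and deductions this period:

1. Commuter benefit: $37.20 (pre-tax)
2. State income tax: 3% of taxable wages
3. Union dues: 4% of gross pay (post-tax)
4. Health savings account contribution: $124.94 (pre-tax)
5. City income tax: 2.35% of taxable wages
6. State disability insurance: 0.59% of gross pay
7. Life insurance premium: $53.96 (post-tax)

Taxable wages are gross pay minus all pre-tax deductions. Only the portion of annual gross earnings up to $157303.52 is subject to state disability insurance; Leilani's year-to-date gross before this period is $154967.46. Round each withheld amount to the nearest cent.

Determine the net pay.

$2659.09

Commuter benefit: $37.20
Health savings account contribution: $124.94
Pre-tax total = $37.20 + $124.94 = $162.14
Taxable wages = $3177.39 − $162.14 = $3015.25
City income tax: $3015.25 × 0.0235 = $70.86
State income tax: $3015.25 × 0.03 = $90.46
State disability insurance: only $157303.52 − $154967.46 = $2336.06 of this check is subject → $2336.06 × 0.0059 = $13.78
Union dues: $3177.39 × 0.04 = $127.10
Life insurance premium: $53.96
Total deductions = $37.20 + $124.94 + $70.86 + $90.46 + $13.78 + $127.10 + $53.96 = $518.30
Net pay = $3177.39 − $518.30 = $2659.09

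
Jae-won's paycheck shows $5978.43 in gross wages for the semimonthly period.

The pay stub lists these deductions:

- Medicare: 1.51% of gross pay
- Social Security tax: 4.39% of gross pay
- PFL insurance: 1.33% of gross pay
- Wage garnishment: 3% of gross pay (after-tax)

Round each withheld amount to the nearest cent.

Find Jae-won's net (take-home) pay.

$5366.85

Medicare: $5978.43 × 0.0151 = $90.27
Social Security tax: $5978.43 × 0.0439 = $262.45
PFL insurance: $5978.43 × 0.0133 = $79.51
Wage garnishment: $5978.43 × 0.03 = $179.35
Total deductions = $90.27 + $262.45 + $79.51 + $179.35 = $611.58
Net pay = $5978.43 − $611.58 = $5366.85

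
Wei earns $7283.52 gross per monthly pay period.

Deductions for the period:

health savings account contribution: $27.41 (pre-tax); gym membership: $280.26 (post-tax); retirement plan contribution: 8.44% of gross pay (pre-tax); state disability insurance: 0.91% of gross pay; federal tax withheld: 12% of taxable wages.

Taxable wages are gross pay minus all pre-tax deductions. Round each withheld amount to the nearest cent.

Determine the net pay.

$5497.87

Health savings account contribution: $27.41
Retirement plan contribution: $7283.52 × 0.0844 = $614.73
Pre-tax total = $27.41 + $614.73 = $642.14
Taxable wages = $7283.52 − $642.14 = $6641.38
Federal tax withheld: $6641.38 × 0.12 = $796.97
State disability insurance: $7283.52 × 0.0091 = $66.28
Gym membership: $280.26
Total deductions = $27.41 + $614.73 + $796.97 + $66.28 + $280.26 = $1785.65
Net pay = $7283.52 − $1785.65 = $5497.87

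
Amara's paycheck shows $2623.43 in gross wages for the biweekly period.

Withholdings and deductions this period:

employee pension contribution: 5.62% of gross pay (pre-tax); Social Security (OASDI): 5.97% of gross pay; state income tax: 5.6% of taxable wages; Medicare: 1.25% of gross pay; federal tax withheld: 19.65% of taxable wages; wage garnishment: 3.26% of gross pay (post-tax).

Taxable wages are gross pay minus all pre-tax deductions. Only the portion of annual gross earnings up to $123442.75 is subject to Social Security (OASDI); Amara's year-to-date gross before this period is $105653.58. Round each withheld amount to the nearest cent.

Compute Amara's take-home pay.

$1575.87

Employee pension contribution: $2623.43 × 0.0562 = $147.44
Taxable wages = $2623.43 − $147.44 = $2475.99
Federal tax withheld: $2475.99 × 0.1965 = $486.53
State income tax: $2475.99 × 0.056 = $138.66
Social Security (OASDI): cap not yet reached, full $2623.43 is subject → $2623.43 × 0.0597 = $156.62
Medicare: $2623.43 × 0.0125 = $32.79
Wage garnishment: $2623.43 × 0.0326 = $85.52
Total deductions = $147.44 + $486.53 + $138.66 + $156.62 + $32.79 + $85.52 = $1047.56
Net pay = $2623.43 − $1047.56 = $1575.87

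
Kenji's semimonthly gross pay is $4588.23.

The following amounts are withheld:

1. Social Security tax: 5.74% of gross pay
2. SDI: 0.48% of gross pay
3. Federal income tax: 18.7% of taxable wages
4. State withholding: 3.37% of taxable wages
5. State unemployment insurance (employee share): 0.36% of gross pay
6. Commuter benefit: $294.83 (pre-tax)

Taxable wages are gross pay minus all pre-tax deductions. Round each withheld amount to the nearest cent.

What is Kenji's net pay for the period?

Commuter benefit: $294.83
Taxable wages = $4588.23 − $294.83 = $4293.40
Federal income tax: $4293.40 × 0.187 = $802.87
State withholding: $4293.40 × 0.0337 = $144.69
SDI: $4588.23 × 0.0048 = $22.02
Social Security tax: $4588.23 × 0.0574 = $263.36
State unemployment insurance (employee share): $4588.23 × 0.0036 = $16.52
Total deductions = $294.83 + $802.87 + $144.69 + $22.02 + $263.36 + $16.52 = $1544.29
Net pay = $4588.23 − $1544.29 = $3043.94

$3043.94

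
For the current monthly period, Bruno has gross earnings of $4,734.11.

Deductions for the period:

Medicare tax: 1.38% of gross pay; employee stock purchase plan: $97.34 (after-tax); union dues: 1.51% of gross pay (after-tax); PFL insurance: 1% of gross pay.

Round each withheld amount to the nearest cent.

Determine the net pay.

PFL insurance: $4,734.11 × 0.01 = $47.34
Medicare tax: $4,734.11 × 0.0138 = $65.33
Employee stock purchase plan: $97.34
Union dues: $4,734.11 × 0.0151 = $71.49
Total deductions = $47.34 + $65.33 + $97.34 + $71.49 = $281.50
Net pay = $4,734.11 − $281.50 = $4,452.61

$4,452.61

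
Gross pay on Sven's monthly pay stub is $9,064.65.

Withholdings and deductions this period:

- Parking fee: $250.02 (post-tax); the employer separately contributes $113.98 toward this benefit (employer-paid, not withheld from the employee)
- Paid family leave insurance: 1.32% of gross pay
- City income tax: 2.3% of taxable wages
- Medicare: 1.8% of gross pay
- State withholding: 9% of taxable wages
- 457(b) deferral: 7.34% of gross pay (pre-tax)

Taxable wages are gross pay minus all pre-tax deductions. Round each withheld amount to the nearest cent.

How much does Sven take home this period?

$6,917.35

457(b) deferral: $9,064.65 × 0.0734 = $665.35
Taxable wages = $9,064.65 − $665.35 = $8,399.30
State withholding: $8,399.30 × 0.09 = $755.94
City income tax: $8,399.30 × 0.023 = $193.18
Paid family leave insurance: $9,064.65 × 0.0132 = $119.65
Medicare: $9,064.65 × 0.018 = $163.16
Parking fee: $250.02
(Employer's $113.98 toward parking fee is not withheld from the employee.)
Total deductions = $665.35 + $755.94 + $193.18 + $119.65 + $163.16 + $250.02 = $2,147.30
Net pay = $9,064.65 − $2,147.30 = $6,917.35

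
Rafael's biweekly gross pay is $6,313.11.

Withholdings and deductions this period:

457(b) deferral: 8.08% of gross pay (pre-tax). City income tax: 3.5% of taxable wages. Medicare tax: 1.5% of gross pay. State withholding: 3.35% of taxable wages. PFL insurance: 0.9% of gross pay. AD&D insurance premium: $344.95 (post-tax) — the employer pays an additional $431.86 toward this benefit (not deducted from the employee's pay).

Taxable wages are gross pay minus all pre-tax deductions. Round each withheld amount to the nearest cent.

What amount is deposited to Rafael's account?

$4,909.03

457(b) deferral: $6,313.11 × 0.0808 = $510.10
Taxable wages = $6,313.11 − $510.10 = $5,803.01
State withholding: $5,803.01 × 0.0335 = $194.40
City income tax: $5,803.01 × 0.035 = $203.11
Medicare tax: $6,313.11 × 0.015 = $94.70
PFL insurance: $6,313.11 × 0.009 = $56.82
AD&D insurance premium: $344.95
(Employer's $431.86 toward AD&D insurance premium is not withheld from the employee.)
Total deductions = $510.10 + $194.40 + $203.11 + $94.70 + $56.82 + $344.95 = $1,404.08
Net pay = $6,313.11 − $1,404.08 = $4,909.03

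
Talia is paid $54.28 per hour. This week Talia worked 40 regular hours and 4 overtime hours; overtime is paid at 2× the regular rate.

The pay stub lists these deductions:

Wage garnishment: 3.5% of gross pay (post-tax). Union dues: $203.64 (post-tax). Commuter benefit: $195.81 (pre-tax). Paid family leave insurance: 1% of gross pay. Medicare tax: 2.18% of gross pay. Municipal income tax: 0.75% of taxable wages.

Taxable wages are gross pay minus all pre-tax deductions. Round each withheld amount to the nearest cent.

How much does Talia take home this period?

Regular pay: 40 × $54.28 = $2,171.20
Overtime pay: 4 × $54.28 × 2 = $434.24
Gross pay = $2,171.20 + $434.24 = $2,605.44
Commuter benefit: $195.81
Taxable wages = $2,605.44 − $195.81 = $2,409.63
Municipal income tax: $2,409.63 × 0.0075 = $18.07
Medicare tax: $2,605.44 × 0.0218 = $56.80
Paid family leave insurance: $2,605.44 × 0.01 = $26.05
Wage garnishment: $2,605.44 × 0.035 = $91.19
Union dues: $203.64
Total deductions = $195.81 + $18.07 + $56.80 + $26.05 + $91.19 + $203.64 = $591.56
Net pay = $2,605.44 − $591.56 = $2,013.88

$2,013.88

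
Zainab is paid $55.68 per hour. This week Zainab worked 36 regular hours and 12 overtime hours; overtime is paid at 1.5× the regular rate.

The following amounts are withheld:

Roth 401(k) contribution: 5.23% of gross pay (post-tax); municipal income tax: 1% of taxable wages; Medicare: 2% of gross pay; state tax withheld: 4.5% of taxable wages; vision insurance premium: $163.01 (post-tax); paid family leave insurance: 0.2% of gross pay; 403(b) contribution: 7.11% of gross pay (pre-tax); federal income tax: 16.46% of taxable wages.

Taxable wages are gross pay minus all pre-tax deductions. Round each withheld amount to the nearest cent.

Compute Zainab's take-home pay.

Regular pay: 36 × $55.68 = $2004.48
Overtime pay: 12 × $55.68 × 1.5 = $1002.24
Gross pay = $2004.48 + $1002.24 = $3006.72
403(b) contribution: $3006.72 × 0.0711 = $213.78
Taxable wages = $3006.72 − $213.78 = $2792.94
Federal income tax: $2792.94 × 0.1646 = $459.72
Municipal income tax: $2792.94 × 0.01 = $27.93
State tax withheld: $2792.94 × 0.045 = $125.68
Medicare: $3006.72 × 0.02 = $60.13
Paid family leave insurance: $3006.72 × 0.002 = $6.01
Roth 401(k) contribution: $3006.72 × 0.0523 = $157.25
Vision insurance premium: $163.01
Total deductions = $213.78 + $459.72 + $27.93 + $125.68 + $60.13 + $6.01 + $157.25 + $163.01 = $1213.51
Net pay = $3006.72 − $1213.51 = $1793.21

$1793.21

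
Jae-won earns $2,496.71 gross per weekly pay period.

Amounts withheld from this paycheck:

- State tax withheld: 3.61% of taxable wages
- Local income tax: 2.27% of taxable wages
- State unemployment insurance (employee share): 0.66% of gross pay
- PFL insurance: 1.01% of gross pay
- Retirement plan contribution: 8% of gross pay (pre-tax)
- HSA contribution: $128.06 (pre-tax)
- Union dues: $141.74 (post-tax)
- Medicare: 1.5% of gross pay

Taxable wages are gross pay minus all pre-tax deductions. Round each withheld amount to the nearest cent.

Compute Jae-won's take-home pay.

HSA contribution: $128.06
Retirement plan contribution: $2,496.71 × 0.08 = $199.74
Pre-tax total = $128.06 + $199.74 = $327.80
Taxable wages = $2,496.71 − $327.80 = $2,168.91
Local income tax: $2,168.91 × 0.0227 = $49.23
State tax withheld: $2,168.91 × 0.0361 = $78.30
PFL insurance: $2,496.71 × 0.0101 = $25.22
State unemployment insurance (employee share): $2,496.71 × 0.0066 = $16.48
Medicare: $2,496.71 × 0.015 = $37.45
Union dues: $141.74
Total deductions = $128.06 + $199.74 + $49.23 + $78.30 + $25.22 + $16.48 + $37.45 + $141.74 = $676.22
Net pay = $2,496.71 − $676.22 = $1,820.49

$1,820.49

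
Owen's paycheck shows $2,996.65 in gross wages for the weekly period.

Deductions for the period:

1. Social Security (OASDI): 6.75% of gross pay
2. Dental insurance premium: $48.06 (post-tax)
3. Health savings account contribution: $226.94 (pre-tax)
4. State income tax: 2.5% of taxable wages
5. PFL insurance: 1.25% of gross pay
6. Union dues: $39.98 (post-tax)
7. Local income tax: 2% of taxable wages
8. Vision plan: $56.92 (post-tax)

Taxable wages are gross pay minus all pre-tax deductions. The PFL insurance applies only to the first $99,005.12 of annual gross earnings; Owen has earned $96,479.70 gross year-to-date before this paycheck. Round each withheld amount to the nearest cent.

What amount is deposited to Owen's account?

$2,266.28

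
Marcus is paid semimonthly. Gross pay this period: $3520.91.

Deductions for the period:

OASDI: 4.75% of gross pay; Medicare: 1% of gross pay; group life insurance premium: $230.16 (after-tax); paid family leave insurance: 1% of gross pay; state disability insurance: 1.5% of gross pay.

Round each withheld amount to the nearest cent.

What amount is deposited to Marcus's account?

$3000.28

OASDI: $3520.91 × 0.0475 = $167.24
Paid family leave insurance: $3520.91 × 0.01 = $35.21
State disability insurance: $3520.91 × 0.015 = $52.81
Medicare: $3520.91 × 0.01 = $35.21
Group life insurance premium: $230.16
Total deductions = $167.24 + $35.21 + $52.81 + $35.21 + $230.16 = $520.63
Net pay = $3520.91 − $520.63 = $3000.28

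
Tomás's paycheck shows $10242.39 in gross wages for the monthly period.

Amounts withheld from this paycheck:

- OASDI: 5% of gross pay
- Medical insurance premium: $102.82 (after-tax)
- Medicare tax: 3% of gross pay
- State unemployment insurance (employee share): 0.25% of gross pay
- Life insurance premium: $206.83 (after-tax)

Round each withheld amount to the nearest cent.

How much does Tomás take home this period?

Medicare tax: $10242.39 × 0.03 = $307.27
State unemployment insurance (employee share): $10242.39 × 0.0025 = $25.61
OASDI: $10242.39 × 0.05 = $512.12
Life insurance premium: $206.83
Medical insurance premium: $102.82
Total deductions = $307.27 + $25.61 + $512.12 + $206.83 + $102.82 = $1154.65
Net pay = $10242.39 − $1154.65 = $9087.74

$9087.74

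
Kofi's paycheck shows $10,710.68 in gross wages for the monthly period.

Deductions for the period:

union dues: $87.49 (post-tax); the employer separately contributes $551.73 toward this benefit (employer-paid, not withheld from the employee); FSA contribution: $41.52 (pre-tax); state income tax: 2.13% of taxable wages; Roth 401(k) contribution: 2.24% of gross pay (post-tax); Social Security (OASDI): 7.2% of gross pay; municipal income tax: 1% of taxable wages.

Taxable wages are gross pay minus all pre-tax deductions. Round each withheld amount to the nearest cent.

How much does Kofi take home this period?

FSA contribution: $41.52
Taxable wages = $10,710.68 − $41.52 = $10,669.16
Municipal income tax: $10,669.16 × 0.01 = $106.69
State income tax: $10,669.16 × 0.0213 = $227.25
Social Security (OASDI): $10,710.68 × 0.072 = $771.17
Roth 401(k) contribution: $10,710.68 × 0.0224 = $239.92
Union dues: $87.49
(Employer's $551.73 toward union dues is not withheld from the employee.)
Total deductions = $41.52 + $106.69 + $227.25 + $771.17 + $239.92 + $87.49 = $1,474.04
Net pay = $10,710.68 − $1,474.04 = $9,236.64

$9,236.64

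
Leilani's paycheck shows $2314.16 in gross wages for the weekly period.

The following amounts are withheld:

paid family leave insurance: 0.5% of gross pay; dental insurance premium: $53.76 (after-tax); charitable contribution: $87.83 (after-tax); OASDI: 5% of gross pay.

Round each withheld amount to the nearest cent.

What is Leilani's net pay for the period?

$2045.29

OASDI: $2314.16 × 0.05 = $115.71
Paid family leave insurance: $2314.16 × 0.005 = $11.57
Charitable contribution: $87.83
Dental insurance premium: $53.76
Total deductions = $115.71 + $11.57 + $87.83 + $53.76 = $268.87
Net pay = $2314.16 − $268.87 = $2045.29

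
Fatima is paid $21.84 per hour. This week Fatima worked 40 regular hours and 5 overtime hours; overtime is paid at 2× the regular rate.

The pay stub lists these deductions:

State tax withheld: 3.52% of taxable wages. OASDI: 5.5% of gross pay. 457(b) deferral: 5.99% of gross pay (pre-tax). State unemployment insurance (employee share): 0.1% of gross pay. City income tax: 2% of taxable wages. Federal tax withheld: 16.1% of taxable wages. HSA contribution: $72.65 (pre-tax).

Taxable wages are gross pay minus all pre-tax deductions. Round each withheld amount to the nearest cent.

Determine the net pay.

$686.55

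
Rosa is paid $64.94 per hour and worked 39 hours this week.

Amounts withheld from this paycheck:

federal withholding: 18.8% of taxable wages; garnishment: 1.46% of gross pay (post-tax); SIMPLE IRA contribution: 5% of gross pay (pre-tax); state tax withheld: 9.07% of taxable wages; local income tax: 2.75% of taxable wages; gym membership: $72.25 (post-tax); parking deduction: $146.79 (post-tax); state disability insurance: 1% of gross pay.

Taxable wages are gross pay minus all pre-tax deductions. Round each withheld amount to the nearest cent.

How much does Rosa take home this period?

Gross pay: 39 × $64.94 = $2,532.66
SIMPLE IRA contribution: $2,532.66 × 0.05 = $126.63
Taxable wages = $2,532.66 − $126.63 = $2,406.03
Federal withholding: $2,406.03 × 0.188 = $452.33
State tax withheld: $2,406.03 × 0.0907 = $218.23
Local income tax: $2,406.03 × 0.0275 = $66.17
State disability insurance: $2,532.66 × 0.01 = $25.33
Garnishment: $2,532.66 × 0.0146 = $36.98
Gym membership: $72.25
Parking deduction: $146.79
Total deductions = $126.63 + $452.33 + $218.23 + $66.17 + $25.33 + $36.98 + $72.25 + $146.79 = $1,144.71
Net pay = $2,532.66 − $1,144.71 = $1,387.95

$1,387.95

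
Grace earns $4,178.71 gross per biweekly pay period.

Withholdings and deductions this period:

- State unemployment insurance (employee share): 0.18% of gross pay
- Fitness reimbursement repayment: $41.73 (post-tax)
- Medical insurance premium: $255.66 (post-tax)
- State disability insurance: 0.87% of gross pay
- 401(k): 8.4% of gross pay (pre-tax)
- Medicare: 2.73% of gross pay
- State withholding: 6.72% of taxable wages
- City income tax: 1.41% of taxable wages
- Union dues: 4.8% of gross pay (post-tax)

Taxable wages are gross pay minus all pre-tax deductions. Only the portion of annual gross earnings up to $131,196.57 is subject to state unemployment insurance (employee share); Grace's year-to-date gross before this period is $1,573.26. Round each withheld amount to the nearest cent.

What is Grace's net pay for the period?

401(k): $4,178.71 × 0.084 = $351.01
Taxable wages = $4,178.71 − $351.01 = $3,827.70
State withholding: $3,827.70 × 0.0672 = $257.22
City income tax: $3,827.70 × 0.0141 = $53.97
Medicare: $4,178.71 × 0.0273 = $114.08
State unemployment insurance (employee share): cap not yet reached, full $4,178.71 is subject → $4,178.71 × 0.0018 = $7.52
State disability insurance: $4,178.71 × 0.0087 = $36.35
Fitness reimbursement repayment: $41.73
Medical insurance premium: $255.66
Union dues: $4,178.71 × 0.048 = $200.58
Total deductions = $351.01 + $257.22 + $53.97 + $114.08 + $7.52 + $36.35 + $41.73 + $255.66 + $200.58 = $1,318.12
Net pay = $4,178.71 − $1,318.12 = $2,860.59

$2,860.59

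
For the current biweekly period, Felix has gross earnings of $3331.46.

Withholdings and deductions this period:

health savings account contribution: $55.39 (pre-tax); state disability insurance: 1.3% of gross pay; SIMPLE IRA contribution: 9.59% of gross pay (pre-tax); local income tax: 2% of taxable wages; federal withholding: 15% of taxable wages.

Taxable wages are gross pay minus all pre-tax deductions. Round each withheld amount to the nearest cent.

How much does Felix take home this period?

$2410.65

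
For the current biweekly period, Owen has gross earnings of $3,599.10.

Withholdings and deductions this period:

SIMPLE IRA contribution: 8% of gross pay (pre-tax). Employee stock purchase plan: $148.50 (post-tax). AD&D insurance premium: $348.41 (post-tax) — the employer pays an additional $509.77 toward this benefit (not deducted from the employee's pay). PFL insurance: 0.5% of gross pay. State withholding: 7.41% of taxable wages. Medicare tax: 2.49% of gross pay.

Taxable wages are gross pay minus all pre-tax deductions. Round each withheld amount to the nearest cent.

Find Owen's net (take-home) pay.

$2,461.28

SIMPLE IRA contribution: $3,599.10 × 0.08 = $287.93
Taxable wages = $3,599.10 − $287.93 = $3,311.17
State withholding: $3,311.17 × 0.0741 = $245.36
Medicare tax: $3,599.10 × 0.0249 = $89.62
PFL insurance: $3,599.10 × 0.005 = $18.00
Employee stock purchase plan: $148.50
AD&D insurance premium: $348.41
(Employer's $509.77 toward AD&D insurance premium is not withheld from the employee.)
Total deductions = $287.93 + $245.36 + $89.62 + $18.00 + $148.50 + $348.41 = $1,137.82
Net pay = $3,599.10 − $1,137.82 = $2,461.28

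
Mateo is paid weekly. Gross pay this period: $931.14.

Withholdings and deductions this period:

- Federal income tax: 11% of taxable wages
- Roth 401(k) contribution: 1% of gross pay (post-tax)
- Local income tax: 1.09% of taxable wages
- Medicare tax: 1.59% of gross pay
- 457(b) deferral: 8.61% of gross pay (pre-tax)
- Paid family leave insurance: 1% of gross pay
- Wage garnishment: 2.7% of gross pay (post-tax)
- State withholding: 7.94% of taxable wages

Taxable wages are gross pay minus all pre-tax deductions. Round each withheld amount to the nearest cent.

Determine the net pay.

$621.94

457(b) deferral: $931.14 × 0.0861 = $80.17
Taxable wages = $931.14 − $80.17 = $850.97
Federal income tax: $850.97 × 0.11 = $93.61
State withholding: $850.97 × 0.0794 = $67.57
Local income tax: $850.97 × 0.0109 = $9.28
Paid family leave insurance: $931.14 × 0.01 = $9.31
Medicare tax: $931.14 × 0.0159 = $14.81
Wage garnishment: $931.14 × 0.027 = $25.14
Roth 401(k) contribution: $931.14 × 0.01 = $9.31
Total deductions = $80.17 + $93.61 + $67.57 + $9.28 + $9.31 + $14.81 + $25.14 + $9.31 = $309.20
Net pay = $931.14 − $309.20 = $621.94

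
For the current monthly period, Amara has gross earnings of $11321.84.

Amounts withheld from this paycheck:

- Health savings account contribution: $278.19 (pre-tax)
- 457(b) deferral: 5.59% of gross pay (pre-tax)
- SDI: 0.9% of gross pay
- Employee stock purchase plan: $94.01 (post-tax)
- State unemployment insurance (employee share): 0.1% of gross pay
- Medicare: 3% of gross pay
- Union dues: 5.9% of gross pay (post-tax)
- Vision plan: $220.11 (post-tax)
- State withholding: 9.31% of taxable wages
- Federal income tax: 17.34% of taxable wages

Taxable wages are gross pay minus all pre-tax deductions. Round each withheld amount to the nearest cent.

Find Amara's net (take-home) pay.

$6201.30

Health savings account contribution: $278.19
457(b) deferral: $11321.84 × 0.0559 = $632.89
Pre-tax total = $278.19 + $632.89 = $911.08
Taxable wages = $11321.84 − $911.08 = $10410.76
State withholding: $10410.76 × 0.0931 = $969.24
Federal income tax: $10410.76 × 0.1734 = $1805.23
SDI: $11321.84 × 0.009 = $101.90
State unemployment insurance (employee share): $11321.84 × 0.001 = $11.32
Medicare: $11321.84 × 0.03 = $339.66
Union dues: $11321.84 × 0.059 = $667.99
Vision plan: $220.11
Employee stock purchase plan: $94.01
Total deductions = $278.19 + $632.89 + $969.24 + $1805.23 + $101.90 + $11.32 + $339.66 + $667.99 + $220.11 + $94.01 = $5120.54
Net pay = $11321.84 − $5120.54 = $6201.30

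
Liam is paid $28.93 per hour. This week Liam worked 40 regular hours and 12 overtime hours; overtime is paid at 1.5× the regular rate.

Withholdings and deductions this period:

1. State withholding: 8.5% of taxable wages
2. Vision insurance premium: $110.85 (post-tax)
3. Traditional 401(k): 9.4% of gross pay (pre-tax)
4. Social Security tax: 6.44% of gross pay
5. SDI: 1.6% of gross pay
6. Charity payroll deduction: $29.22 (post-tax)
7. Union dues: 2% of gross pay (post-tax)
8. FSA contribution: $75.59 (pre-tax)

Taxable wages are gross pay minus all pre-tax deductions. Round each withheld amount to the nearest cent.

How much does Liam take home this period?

$1,013.29

Regular pay: 40 × $28.93 = $1,157.20
Overtime pay: 12 × $28.93 × 1.5 = $520.74
Gross pay = $1,157.20 + $520.74 = $1,677.94
Traditional 401(k): $1,677.94 × 0.094 = $157.73
FSA contribution: $75.59
Pre-tax total = $157.73 + $75.59 = $233.32
Taxable wages = $1,677.94 − $233.32 = $1,444.62
State withholding: $1,444.62 × 0.085 = $122.79
SDI: $1,677.94 × 0.016 = $26.85
Social Security tax: $1,677.94 × 0.0644 = $108.06
Union dues: $1,677.94 × 0.02 = $33.56
Charity payroll deduction: $29.22
Vision insurance premium: $110.85
Total deductions = $157.73 + $75.59 + $122.79 + $26.85 + $108.06 + $33.56 + $29.22 + $110.85 = $664.65
Net pay = $1,677.94 − $664.65 = $1,013.29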